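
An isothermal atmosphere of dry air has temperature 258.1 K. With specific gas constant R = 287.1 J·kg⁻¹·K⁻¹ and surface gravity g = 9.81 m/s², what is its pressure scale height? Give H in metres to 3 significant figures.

The scale height of an isothermal atmosphere is H = RT/g.
H = 287.1 × 258.1 / 9.81 = 74101/9.81 = 7553.6 m.

H ≈ 7550 m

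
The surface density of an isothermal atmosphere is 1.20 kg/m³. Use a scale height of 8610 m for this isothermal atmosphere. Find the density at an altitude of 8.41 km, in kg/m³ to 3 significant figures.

In an isothermal atmosphere, density decays like pressure: ρ = ρ₀ exp(−z/H).
z/H = 8410.0/8610.0 = 0.97677; exp(−0.97677) = 0.37653.
ρ = 1.20 × 0.37653 = 0.45184 kg/m³.

ρ ≈ 0.452 kg/m³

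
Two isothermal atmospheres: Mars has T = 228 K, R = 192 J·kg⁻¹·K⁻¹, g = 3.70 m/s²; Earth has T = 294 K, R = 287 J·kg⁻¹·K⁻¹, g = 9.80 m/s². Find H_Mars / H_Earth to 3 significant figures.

H_Mars/H_Earth ≈ 1.37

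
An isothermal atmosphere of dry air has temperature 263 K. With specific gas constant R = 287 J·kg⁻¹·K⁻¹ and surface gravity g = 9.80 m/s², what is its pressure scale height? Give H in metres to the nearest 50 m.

H ≈ 7700 m

The scale height of an isothermal atmosphere is H = RT/g.
H = 287 × 263 / 9.80 = 75481/9.80 = 7702.1 m.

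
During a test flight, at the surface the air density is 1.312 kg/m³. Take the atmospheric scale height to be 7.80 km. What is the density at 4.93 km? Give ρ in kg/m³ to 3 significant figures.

ρ ≈ 0.697 kg/m³

In an isothermal atmosphere, density decays like pressure: ρ = ρ₀ exp(−z/H).
z/H = 4930.0/7800.0 = 0.63205; exp(−0.63205) = 0.53150.
ρ = 1.312 × 0.53150 = 0.69733 kg/m³.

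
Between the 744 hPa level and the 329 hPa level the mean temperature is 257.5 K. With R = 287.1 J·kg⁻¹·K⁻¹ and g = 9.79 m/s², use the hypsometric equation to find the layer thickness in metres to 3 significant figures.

Hypsometric equation: Δz = (R T̄/g) ln(P₁/P₂).
R T̄/g = 287.1 × 257.5 / 9.79 = 7551.4 m.
ln(744/329) = ln(2.2614) = 0.81598.
Δz = 7551.4 × 0.81598 = 6161.8 m.

Δz ≈ 6160 m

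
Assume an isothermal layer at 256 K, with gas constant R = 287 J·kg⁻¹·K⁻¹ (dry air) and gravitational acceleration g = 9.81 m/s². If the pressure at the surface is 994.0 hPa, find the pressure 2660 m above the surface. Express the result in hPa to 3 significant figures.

P ≈ 697 hPa

Scale height: H = RT/g = 287 × 256 / 9.81 = 7489.5 m.
Barometric formula: P = P₀ exp(−z/H).
z/H = 2660.0/7489.5 = 0.35516; exp(−0.35516) = 0.70106.
P = 994.0 × 0.70106 = 696.85 hPa.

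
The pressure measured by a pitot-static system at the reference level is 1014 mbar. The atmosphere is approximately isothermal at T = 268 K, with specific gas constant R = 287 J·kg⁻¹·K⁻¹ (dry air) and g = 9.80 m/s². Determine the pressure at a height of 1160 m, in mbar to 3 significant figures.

Scale height: H = RT/g = 287 × 268 / 9.80 = 7848.6 m.
Barometric formula: P = P₀ exp(−z/H).
z/H = 1160.0/7848.6 = 0.14780; exp(−0.14780) = 0.86260.
P = 1014 × 0.86260 = 874.68 mbar.

P ≈ 875 mbar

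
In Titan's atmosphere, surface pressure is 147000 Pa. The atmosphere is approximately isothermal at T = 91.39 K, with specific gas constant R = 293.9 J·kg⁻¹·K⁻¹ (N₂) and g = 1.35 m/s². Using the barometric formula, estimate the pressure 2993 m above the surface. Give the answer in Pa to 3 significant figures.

Scale height: H = RT/g = 293.9 × 91.39 / 1.35 = 19896 m.
Barometric formula: P = P₀ exp(−z/H).
z/H = 2993.0/19896 = 0.15043; exp(−0.15043) = 0.86034.
P = 147000 × 0.86034 = 126470 Pa.

P ≈ 126000 Pa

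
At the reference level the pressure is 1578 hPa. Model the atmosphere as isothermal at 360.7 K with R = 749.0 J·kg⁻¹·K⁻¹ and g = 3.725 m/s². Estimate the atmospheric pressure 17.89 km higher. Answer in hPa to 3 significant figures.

Scale height: H = RT/g = 749.0 × 360.7 / 3.725 = 72527 m.
Barometric formula: P = P₀ exp(−z/H).
z/H = 17890/72527 = 0.24667; exp(−0.24667) = 0.78140.
P = 1578 × 0.78140 = 1233.0 hPa.

P ≈ 1230 hPa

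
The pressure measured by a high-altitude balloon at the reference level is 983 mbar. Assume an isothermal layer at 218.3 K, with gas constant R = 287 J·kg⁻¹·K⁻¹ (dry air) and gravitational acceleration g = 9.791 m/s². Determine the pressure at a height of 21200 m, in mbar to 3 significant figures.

P ≈ 35.8 mbar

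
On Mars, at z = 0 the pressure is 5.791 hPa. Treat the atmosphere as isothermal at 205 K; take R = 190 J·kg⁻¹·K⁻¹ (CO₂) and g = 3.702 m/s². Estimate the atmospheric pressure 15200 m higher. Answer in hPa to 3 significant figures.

Scale height: H = RT/g = 190 × 205 / 3.702 = 10521 m.
Barometric formula: P = P₀ exp(−z/H).
z/H = 15200/10521 = 1.4447; exp(−1.4447) = 0.23582.
P = 5.791 × 0.23582 = 1.3656 hPa.

P ≈ 1.37 hPa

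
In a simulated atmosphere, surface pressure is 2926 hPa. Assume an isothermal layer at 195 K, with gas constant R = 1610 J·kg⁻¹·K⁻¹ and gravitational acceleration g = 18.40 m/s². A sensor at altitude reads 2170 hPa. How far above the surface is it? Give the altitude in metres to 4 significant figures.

Scale height: H = RT/g = 1610 × 195 / 18.40 = 17062 m.
Invert the barometric formula: z = H ln(P₀/P).
P₀/P = 2926/2170 = 1.3484; ln(1.3484) = 0.29892.
z = 17062 × 0.29892 = 5100.2 m.

z ≈ 5100 m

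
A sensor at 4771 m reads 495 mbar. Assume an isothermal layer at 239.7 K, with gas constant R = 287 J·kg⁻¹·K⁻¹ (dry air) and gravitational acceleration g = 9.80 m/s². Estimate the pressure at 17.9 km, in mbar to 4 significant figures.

P ≈ 76.27 mbar

Scale height: H = RT/g = 287 × 239.7 / 9.80 = 7019.8 m.
Between two levels, P₂ = P₁ exp(−Δz/H) with Δz = z₂ − z₁.
Δz = 17900 − 4771.0 = 13129 m; Δz/H = 13129/7019.8 = 1.8703.
P₂ = 495 × exp(−1.8703) = 495 × 0.15408 = 76.270 mbar.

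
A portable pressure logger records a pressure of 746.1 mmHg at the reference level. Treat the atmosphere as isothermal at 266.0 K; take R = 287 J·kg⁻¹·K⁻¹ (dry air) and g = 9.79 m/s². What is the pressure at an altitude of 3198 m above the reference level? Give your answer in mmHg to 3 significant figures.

P ≈ 495 mmHg

Scale height: H = RT/g = 287 × 266.0 / 9.79 = 7798.0 m.
Barometric formula: P = P₀ exp(−z/H).
z/H = 3198.0/7798.0 = 0.41011; exp(−0.41011) = 0.66358.
P = 746.1 × 0.66358 = 495.10 mmHg.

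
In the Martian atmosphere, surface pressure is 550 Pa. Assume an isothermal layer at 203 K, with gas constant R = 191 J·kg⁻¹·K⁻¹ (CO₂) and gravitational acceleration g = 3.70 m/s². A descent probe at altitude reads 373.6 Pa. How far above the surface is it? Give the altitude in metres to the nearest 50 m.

z ≈ 4050 m

Scale height: H = RT/g = 191 × 203 / 3.70 = 10479 m.
Invert the barometric formula: z = H ln(P₀/P).
P₀/P = 550/373.6 = 1.4722; ln(1.4722) = 0.38676.
z = 10479 × 0.38676 = 4052.9 m.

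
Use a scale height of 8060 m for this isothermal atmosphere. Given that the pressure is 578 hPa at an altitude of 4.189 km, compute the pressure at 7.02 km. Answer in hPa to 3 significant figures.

Between two levels, P₂ = P₁ exp(−Δz/H) with Δz = z₂ − z₁.
Δz = 7020.0 − 4189.0 = 2831.0 m; Δz/H = 2831.0/8060.0 = 0.35124.
P₂ = 578 × exp(−0.35124) = 578 × 0.70381 = 406.80 hPa.

P ≈ 407 hPa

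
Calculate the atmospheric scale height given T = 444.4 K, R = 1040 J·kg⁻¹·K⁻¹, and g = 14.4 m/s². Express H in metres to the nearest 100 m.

The scale height of an isothermal atmosphere is H = RT/g.
H = 1040 × 444.4 / 14.4 = 462180/14.4 = 32096 m.

H ≈ 32100 m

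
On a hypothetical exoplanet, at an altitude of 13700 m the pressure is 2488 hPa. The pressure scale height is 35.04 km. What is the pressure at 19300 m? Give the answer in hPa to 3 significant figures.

P ≈ 2120 hPa

Between two levels, P₂ = P₁ exp(−Δz/H) with Δz = z₂ − z₁.
Δz = 19300 − 13700 = 5600.0 m; Δz/H = 5600.0/35040 = 0.15982.
P₂ = 2488 × exp(−0.15982) = 2488 × 0.85230 = 2120.5 hPa.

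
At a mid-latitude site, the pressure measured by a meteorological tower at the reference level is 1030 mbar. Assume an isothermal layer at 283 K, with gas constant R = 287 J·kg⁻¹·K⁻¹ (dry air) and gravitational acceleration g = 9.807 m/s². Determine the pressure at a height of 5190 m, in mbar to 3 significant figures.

Scale height: H = RT/g = 287 × 283 / 9.807 = 8281.9 m.
Barometric formula: P = P₀ exp(−z/H).
z/H = 5190.0/8281.9 = 0.62667; exp(−0.62667) = 0.53437.
P = 1030 × 0.53437 = 550.40 mbar.

P ≈ 550 mbar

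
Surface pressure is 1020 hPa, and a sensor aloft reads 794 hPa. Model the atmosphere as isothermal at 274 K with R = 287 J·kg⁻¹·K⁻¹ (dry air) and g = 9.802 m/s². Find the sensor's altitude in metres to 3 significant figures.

z ≈ 2010 m

Scale height: H = RT/g = 287 × 274 / 9.802 = 8022.6 m.
Invert the barometric formula: z = H ln(P₀/P).
P₀/P = 1020/794 = 1.2846; ln(1.2846) = 0.25045.
z = 8022.6 × 0.25045 = 2009.3 m.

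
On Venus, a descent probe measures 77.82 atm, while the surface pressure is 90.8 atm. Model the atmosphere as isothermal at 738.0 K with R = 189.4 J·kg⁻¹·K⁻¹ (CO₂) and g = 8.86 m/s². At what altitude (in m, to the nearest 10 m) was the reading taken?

z ≈ 2430 m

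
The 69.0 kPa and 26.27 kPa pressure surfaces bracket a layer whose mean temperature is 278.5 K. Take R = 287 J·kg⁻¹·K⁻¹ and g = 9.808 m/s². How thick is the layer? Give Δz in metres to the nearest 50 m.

Δz ≈ 7850 m

Hypsometric equation: Δz = (R T̄/g) ln(P₁/P₂).
R T̄/g = 287 × 278.5 / 9.808 = 8149.4 m.
ln(69.0/26.27) = ln(2.6266) = 0.96569.
Δz = 8149.4 × 0.96569 = 7869.8 m.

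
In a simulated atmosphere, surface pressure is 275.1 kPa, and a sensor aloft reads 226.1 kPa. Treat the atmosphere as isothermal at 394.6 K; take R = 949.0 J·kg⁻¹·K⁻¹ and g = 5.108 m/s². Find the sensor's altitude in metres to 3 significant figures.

z ≈ 14400 m

Scale height: H = RT/g = 949.0 × 394.6 / 5.108 = 73312 m.
Invert the barometric formula: z = H ln(P₀/P).
P₀/P = 275.1/226.1 = 1.2167; ln(1.2167) = 0.19614.
z = 73312 × 0.19614 = 14379 m.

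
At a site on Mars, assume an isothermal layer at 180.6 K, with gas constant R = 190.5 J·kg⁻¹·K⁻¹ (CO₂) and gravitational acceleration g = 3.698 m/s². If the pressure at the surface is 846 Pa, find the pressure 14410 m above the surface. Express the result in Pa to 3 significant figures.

P ≈ 180 Pa

Scale height: H = RT/g = 190.5 × 180.6 / 3.698 = 9303.5 m.
Barometric formula: P = P₀ exp(−z/H).
z/H = 14410/9303.5 = 1.5489; exp(−1.5489) = 0.21248.
P = 846 × 0.21248 = 179.76 Pa.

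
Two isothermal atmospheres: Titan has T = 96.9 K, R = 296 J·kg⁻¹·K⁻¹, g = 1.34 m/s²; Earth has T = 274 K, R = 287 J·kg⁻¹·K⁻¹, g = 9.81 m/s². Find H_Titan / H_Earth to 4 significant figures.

H_Titan/H_Earth ≈ 2.670

H = RT/g for each body.
H_Titan = 296 × 96.9 / 1.34 = 21405 m.
H_Earth = 287 × 274 / 9.81 = 8016.1 m.
H_Titan/H_Earth = 21405/8016.1 = 2.6703.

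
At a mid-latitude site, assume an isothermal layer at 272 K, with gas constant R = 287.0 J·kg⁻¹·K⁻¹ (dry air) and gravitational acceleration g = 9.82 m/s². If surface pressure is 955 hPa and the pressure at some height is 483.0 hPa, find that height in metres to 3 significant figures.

Scale height: H = RT/g = 287.0 × 272 / 9.82 = 7949.5 m.
Invert the barometric formula: z = H ln(P₀/P).
P₀/P = 955/483.0 = 1.9772; ln(1.9772) = 0.68168.
z = 7949.5 × 0.68168 = 5419.0 m.

z ≈ 5420 m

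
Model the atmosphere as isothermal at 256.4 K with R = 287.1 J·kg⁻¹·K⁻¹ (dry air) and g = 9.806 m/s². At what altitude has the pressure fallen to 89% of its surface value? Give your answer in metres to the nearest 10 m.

Scale height: H = RT/g = 287.1 × 256.4 / 9.806 = 7506.9 m.
Set P/P₀ = exp(−z/H) = 0.89, so z = −H ln(0.89).
−ln(0.89) = 0.11653; z = 7506.9 × 0.11653 = 874.78 m.

z ≈ 870 m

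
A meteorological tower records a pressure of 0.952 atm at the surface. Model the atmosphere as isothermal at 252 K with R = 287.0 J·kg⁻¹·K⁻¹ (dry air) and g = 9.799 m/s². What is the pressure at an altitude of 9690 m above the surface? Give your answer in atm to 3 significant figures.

Scale height: H = RT/g = 287.0 × 252 / 9.799 = 7380.8 m.
Barometric formula: P = P₀ exp(−z/H).
z/H = 9690.0/7380.8 = 1.3129; exp(−1.3129) = 0.26904.
P = 0.952 × 0.26904 = 0.25613 atm.

P ≈ 0.256 atm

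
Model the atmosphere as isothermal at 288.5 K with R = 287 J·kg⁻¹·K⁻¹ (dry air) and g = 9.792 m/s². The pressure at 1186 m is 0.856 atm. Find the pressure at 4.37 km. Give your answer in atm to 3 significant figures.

P ≈ 0.587 atm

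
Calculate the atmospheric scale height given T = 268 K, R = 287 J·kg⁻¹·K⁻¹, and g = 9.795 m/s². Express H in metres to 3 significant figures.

H ≈ 7850 m

The scale height of an isothermal atmosphere is H = RT/g.
H = 287 × 268 / 9.795 = 76916/9.795 = 7852.6 m.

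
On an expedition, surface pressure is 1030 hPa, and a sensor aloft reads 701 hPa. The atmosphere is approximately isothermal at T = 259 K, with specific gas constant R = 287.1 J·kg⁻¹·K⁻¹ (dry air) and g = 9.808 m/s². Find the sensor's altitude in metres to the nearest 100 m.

Scale height: H = RT/g = 287.1 × 259 / 9.808 = 7581.5 m.
Invert the barometric formula: z = H ln(P₀/P).
P₀/P = 1030/701 = 1.4693; ln(1.4693) = 0.38479.
z = 7581.5 × 0.38479 = 2917.3 m.

z ≈ 2900 m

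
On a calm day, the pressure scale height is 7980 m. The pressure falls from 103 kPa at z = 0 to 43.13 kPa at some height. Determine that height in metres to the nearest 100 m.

Invert the barometric formula: z = H ln(P₀/P).
P₀/P = 103/43.13 = 2.3881; ln(2.3881) = 0.87050.
z = 7980.0 × 0.87050 = 6946.6 m.

z ≈ 6900 m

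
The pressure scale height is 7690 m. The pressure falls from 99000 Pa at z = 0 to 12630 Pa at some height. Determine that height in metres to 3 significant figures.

z ≈ 15800 m

Invert the barometric formula: z = H ln(P₀/P).
P₀/P = 99000/12630 = 7.8385; ln(7.8385) = 2.0590.
z = 7690.0 × 2.0590 = 15834 m.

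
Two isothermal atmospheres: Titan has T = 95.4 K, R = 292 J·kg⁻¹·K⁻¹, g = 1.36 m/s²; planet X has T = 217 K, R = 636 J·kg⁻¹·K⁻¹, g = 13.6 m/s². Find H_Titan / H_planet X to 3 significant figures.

H_Titan/H_planet X ≈ 2.02

H = RT/g for each body.
H_Titan = 292 × 95.4 / 1.36 = 20483 m.
H_planet X = 636 × 217 / 13.6 = 10148 m.
H_Titan/H_planet X = 20483/10148 = 2.0184.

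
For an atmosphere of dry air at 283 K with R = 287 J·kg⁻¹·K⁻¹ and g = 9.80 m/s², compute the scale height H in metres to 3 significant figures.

H ≈ 8290 m

The scale height of an isothermal atmosphere is H = RT/g.
H = 287 × 283 / 9.80 = 81221/9.80 = 8287.9 m.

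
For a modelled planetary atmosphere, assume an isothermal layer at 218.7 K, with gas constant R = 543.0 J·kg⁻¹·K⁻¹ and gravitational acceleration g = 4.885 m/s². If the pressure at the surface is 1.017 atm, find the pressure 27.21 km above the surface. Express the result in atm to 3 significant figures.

P ≈ 0.332 atm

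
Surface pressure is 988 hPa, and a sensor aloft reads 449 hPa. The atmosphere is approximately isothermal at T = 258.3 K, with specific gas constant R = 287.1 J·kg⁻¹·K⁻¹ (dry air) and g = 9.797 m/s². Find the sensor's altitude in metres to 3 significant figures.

Scale height: H = RT/g = 287.1 × 258.3 / 9.797 = 7569.5 m.
Invert the barometric formula: z = H ln(P₀/P).
P₀/P = 988/449 = 2.2004; ln(2.2004) = 0.78864.
z = 7569.5 × 0.78864 = 5969.6 m.

z ≈ 5970 m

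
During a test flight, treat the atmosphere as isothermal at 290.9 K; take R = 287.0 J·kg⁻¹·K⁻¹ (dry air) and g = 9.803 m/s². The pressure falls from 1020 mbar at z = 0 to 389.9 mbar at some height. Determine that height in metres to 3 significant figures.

Scale height: H = RT/g = 287.0 × 290.9 / 9.803 = 8516.6 m.
Invert the barometric formula: z = H ln(P₀/P).
P₀/P = 1020/389.9 = 2.6161; ln(2.6161) = 0.96168.
z = 8516.6 × 0.96168 = 8190.2 m.

z ≈ 8190 m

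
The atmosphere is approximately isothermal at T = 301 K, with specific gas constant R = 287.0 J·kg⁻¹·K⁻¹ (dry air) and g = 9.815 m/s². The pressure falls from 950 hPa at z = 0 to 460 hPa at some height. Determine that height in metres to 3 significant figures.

z ≈ 6380 m

Scale height: H = RT/g = 287.0 × 301 / 9.815 = 8801.5 m.
Invert the barometric formula: z = H ln(P₀/P).
P₀/P = 950/460 = 2.0652; ln(2.0652) = 0.72523.
z = 8801.5 × 0.72523 = 6383.1 m.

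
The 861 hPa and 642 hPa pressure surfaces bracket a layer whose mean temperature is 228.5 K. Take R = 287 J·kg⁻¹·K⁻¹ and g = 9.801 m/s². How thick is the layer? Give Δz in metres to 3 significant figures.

Δz ≈ 1960 m

Hypsometric equation: Δz = (R T̄/g) ln(P₁/P₂).
R T̄/g = 287 × 228.5 / 9.801 = 6691.1 m.
ln(861/642) = ln(1.3411) = 0.29349.
Δz = 6691.1 × 0.29349 = 1963.8 m.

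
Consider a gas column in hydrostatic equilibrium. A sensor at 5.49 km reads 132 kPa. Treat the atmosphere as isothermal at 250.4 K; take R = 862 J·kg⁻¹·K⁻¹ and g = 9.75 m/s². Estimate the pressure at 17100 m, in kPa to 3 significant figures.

Scale height: H = RT/g = 862 × 250.4 / 9.75 = 22138 m.
Between two levels, P₂ = P₁ exp(−Δz/H) with Δz = z₂ − z₁.
Δz = 17100 − 5490.0 = 11610 m; Δz/H = 11610/22138 = 0.52444.
P₂ = 132 × exp(−0.52444) = 132 × 0.59189 = 78.129 kPa.

P ≈ 78.1 kPa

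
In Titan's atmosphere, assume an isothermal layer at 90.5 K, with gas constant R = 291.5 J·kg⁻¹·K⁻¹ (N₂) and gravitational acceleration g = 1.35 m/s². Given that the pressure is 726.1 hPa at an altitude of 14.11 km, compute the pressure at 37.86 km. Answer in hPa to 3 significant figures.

P ≈ 215 hPa

Scale height: H = RT/g = 291.5 × 90.5 / 1.35 = 19541 m.
Between two levels, P₂ = P₁ exp(−Δz/H) with Δz = z₂ − z₁.
Δz = 37860 − 14110 = 23750 m; Δz/H = 23750/19541 = 1.2154.
P₂ = 726.1 × exp(−1.2154) = 726.1 × 0.29659 = 215.35 hPa.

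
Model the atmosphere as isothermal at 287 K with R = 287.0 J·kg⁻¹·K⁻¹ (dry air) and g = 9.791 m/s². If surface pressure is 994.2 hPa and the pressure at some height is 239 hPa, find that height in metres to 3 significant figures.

z ≈ 12000 m

Scale height: H = RT/g = 287.0 × 287 / 9.791 = 8412.7 m.
Invert the barometric formula: z = H ln(P₀/P).
P₀/P = 994.2/239 = 4.1598; ln(4.1598) = 1.4255.
z = 8412.7 × 1.4255 = 11992 m.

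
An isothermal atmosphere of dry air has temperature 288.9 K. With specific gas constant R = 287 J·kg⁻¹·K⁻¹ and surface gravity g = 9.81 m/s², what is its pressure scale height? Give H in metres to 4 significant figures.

H ≈ 8452 m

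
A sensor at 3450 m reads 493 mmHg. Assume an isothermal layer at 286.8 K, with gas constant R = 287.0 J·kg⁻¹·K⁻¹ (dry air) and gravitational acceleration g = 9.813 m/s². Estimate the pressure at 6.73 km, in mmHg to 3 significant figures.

Scale height: H = RT/g = 287.0 × 286.8 / 9.813 = 8388.0 m.
Between two levels, P₂ = P₁ exp(−Δz/H) with Δz = z₂ − z₁.
Δz = 6730.0 − 3450.0 = 3280.0 m; Δz/H = 3280.0/8388.0 = 0.39103.
P₂ = 493 × exp(−0.39103) = 493 × 0.67636 = 333.45 mmHg.

P ≈ 333 mmHg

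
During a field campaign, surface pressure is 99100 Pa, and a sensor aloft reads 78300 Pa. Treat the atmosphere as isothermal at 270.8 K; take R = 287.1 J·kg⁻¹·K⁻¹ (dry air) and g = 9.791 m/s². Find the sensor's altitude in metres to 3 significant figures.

Scale height: H = RT/g = 287.1 × 270.8 / 9.791 = 7940.6 m.
Invert the barometric formula: z = H ln(P₀/P).
P₀/P = 99100/78300 = 1.2656; ln(1.2656) = 0.23555.
z = 7940.6 × 0.23555 = 1870.4 m.

z ≈ 1870 m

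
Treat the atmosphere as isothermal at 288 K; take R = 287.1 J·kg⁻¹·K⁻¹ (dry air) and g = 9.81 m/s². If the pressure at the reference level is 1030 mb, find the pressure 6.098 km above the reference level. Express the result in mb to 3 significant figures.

P ≈ 500 mb

Scale height: H = RT/g = 287.1 × 288 / 9.81 = 8428.6 m.
Barometric formula: P = P₀ exp(−z/H).
z/H = 6098.0/8428.6 = 0.72349; exp(−0.72349) = 0.48506.
P = 1030 × 0.48506 = 499.61 mb.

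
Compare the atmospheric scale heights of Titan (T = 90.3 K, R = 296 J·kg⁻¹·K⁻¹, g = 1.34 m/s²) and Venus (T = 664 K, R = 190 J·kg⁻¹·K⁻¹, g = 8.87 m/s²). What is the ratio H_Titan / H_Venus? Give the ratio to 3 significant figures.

H = RT/g for each body.
H_Titan = 296 × 90.3 / 1.34 = 19947 m.
H_Venus = 190 × 664 / 8.87 = 14223 m.
H_Titan/H_Venus = 19947/14223 = 1.4024.

H_Titan/H_Venus ≈ 1.40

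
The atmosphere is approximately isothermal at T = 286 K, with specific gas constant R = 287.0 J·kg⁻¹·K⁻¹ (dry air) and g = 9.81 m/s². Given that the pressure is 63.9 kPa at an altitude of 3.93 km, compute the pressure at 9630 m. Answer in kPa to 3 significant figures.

P ≈ 32.3 kPa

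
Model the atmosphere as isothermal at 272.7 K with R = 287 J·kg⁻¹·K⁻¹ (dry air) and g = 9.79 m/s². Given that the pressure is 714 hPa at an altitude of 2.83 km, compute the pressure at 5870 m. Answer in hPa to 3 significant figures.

Scale height: H = RT/g = 287 × 272.7 / 9.79 = 7994.4 m.
Between two levels, P₂ = P₁ exp(−Δz/H) with Δz = z₂ − z₁.
Δz = 5870.0 − 2830.0 = 3040.0 m; Δz/H = 3040.0/7994.4 = 0.38027.
P₂ = 714 × exp(−0.38027) = 714 × 0.68368 = 488.15 hPa.

P ≈ 488 hPa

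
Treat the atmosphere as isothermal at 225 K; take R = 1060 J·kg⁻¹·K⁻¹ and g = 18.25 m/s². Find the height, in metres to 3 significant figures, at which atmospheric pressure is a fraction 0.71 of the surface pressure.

Scale height: H = RT/g = 1060 × 225 / 18.25 = 13068 m.
Set P/P₀ = exp(−z/H) = 0.71, so z = −H ln(0.71).
−ln(0.71) = 0.34249; z = 13068 × 0.34249 = 4475.7 m.

z ≈ 4480 m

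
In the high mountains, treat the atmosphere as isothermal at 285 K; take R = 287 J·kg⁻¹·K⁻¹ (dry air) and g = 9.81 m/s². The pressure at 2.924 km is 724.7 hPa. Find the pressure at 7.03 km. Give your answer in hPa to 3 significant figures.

P ≈ 443 hPa

Scale height: H = RT/g = 287 × 285 / 9.81 = 8337.9 m.
Between two levels, P₂ = P₁ exp(−Δz/H) with Δz = z₂ − z₁.
Δz = 7030.0 − 2924.0 = 4106.0 m; Δz/H = 4106.0/8337.9 = 0.49245.
P₂ = 724.7 × exp(−0.49245) = 724.7 × 0.61113 = 442.89 hPa.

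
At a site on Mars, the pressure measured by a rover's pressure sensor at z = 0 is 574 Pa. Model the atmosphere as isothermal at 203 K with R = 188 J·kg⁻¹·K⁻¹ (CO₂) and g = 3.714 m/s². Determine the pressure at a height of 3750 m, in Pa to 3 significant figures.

P ≈ 398 Pa

Scale height: H = RT/g = 188 × 203 / 3.714 = 10276 m.
Barometric formula: P = P₀ exp(−z/H).
z/H = 3750.0/10276 = 0.36493; exp(−0.36493) = 0.69425.
P = 574 × 0.69425 = 398.50 Pa.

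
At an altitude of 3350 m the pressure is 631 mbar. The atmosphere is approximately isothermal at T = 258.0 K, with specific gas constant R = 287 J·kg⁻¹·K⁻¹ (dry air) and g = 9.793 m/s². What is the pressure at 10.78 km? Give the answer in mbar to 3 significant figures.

P ≈ 236 mbar

Scale height: H = RT/g = 287 × 258.0 / 9.793 = 7561.1 m.
Between two levels, P₂ = P₁ exp(−Δz/H) with Δz = z₂ − z₁.
Δz = 10780 − 3350.0 = 7430.0 m; Δz/H = 7430.0/7561.1 = 0.98266.
P₂ = 631 × exp(−0.98266) = 631 × 0.37431 = 236.19 mbar.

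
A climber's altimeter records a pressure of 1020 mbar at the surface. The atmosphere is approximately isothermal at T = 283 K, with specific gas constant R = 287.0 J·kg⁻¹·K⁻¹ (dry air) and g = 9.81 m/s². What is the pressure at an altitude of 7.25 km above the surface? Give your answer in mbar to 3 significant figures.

P ≈ 425 mbar

Scale height: H = RT/g = 287.0 × 283 / 9.81 = 8279.4 m.
Barometric formula: P = P₀ exp(−z/H).
z/H = 7250.0/8279.4 = 0.87567; exp(−0.87567) = 0.41658.
P = 1020 × 0.41658 = 424.91 mbar.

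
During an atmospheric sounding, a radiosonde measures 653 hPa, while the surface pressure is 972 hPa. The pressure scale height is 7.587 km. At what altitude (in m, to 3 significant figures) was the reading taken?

Invert the barometric formula: z = H ln(P₀/P).
P₀/P = 972/653 = 1.4885; ln(1.4885) = 0.39777.
z = 7587.0 × 0.39777 = 3017.9 m.

z ≈ 3020 m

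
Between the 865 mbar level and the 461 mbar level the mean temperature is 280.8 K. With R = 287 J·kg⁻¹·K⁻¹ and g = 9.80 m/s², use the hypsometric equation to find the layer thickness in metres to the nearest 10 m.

Δz ≈ 5180 m

Hypsometric equation: Δz = (R T̄/g) ln(P₁/P₂).
R T̄/g = 287 × 280.8 / 9.80 = 8223.4 m.
ln(865/461) = ln(1.8764) = 0.62936.
Δz = 8223.4 × 0.62936 = 5175.5 m.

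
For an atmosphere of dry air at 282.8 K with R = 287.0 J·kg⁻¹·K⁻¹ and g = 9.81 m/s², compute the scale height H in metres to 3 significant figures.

The scale height of an isothermal atmosphere is H = RT/g.
H = 287.0 × 282.8 / 9.81 = 81164/9.81 = 8273.6 m.

H ≈ 8270 m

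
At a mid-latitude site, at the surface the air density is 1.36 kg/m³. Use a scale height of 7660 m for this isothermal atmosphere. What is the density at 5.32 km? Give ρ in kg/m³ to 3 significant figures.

ρ ≈ 0.679 kg/m³

In an isothermal atmosphere, density decays like pressure: ρ = ρ₀ exp(−z/H).
z/H = 5320.0/7660.0 = 0.69452; exp(−0.69452) = 0.49931.
ρ = 1.36 × 0.49931 = 0.67906 kg/m³.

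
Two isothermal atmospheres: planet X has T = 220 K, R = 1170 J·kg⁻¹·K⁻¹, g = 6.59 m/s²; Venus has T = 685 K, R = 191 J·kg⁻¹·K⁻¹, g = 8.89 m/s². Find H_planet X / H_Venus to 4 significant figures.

H_planet X/H_Venus ≈ 2.654

H = RT/g for each body.
H_planet X = 1170 × 220 / 6.59 = 39059 m.
H_Venus = 191 × 685 / 8.89 = 14717 m.
H_planet X/H_Venus = 39059/14717 = 2.6540.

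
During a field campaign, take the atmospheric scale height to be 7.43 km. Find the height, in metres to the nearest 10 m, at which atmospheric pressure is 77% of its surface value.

z ≈ 1940 m

Set P/P₀ = exp(−z/H) = 0.77, so z = −H ln(0.77).
−ln(0.77) = 0.26136; z = 7430.0 × 0.26136 = 1941.9 m.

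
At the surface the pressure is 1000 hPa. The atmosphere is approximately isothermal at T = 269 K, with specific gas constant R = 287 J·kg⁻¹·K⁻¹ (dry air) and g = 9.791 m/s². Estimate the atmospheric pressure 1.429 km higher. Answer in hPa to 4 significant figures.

P ≈ 834.2 hPa

Scale height: H = RT/g = 287 × 269 / 9.791 = 7885.1 m.
Barometric formula: P = P₀ exp(−z/H).
z/H = 1429.0/7885.1 = 0.18123; exp(−0.18123) = 0.83424.
P = 1000 × 0.83424 = 834.24 hPa.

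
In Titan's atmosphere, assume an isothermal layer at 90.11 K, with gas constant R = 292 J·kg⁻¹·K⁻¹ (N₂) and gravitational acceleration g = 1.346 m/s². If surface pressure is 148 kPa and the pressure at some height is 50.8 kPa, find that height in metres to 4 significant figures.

z ≈ 20900 m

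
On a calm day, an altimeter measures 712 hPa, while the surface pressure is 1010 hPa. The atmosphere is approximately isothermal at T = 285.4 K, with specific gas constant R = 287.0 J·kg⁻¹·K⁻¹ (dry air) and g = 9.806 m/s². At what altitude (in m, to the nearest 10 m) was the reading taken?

z ≈ 2920 m

Scale height: H = RT/g = 287.0 × 285.4 / 9.806 = 8353.0 m.
Invert the barometric formula: z = H ln(P₀/P).
P₀/P = 1010/712 = 1.4185; ln(1.4185) = 0.34960.
z = 8353.0 × 0.34960 = 2920.2 m.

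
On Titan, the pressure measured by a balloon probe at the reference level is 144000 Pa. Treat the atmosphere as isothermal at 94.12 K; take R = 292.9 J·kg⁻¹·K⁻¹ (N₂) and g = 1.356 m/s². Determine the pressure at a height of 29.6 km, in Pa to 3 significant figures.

Scale height: H = RT/g = 292.9 × 94.12 / 1.356 = 20330 m.
Barometric formula: P = P₀ exp(−z/H).
z/H = 29600/20330 = 1.4560; exp(−1.4560) = 0.23317.
P = 144000 × 0.23317 = 33576 Pa.

P ≈ 33600 Pa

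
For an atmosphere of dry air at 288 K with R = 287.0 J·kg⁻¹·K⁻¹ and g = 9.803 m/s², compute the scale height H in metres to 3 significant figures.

H ≈ 8430 m

The scale height of an isothermal atmosphere is H = RT/g.
H = 287.0 × 288 / 9.803 = 82656/9.803 = 8431.7 m.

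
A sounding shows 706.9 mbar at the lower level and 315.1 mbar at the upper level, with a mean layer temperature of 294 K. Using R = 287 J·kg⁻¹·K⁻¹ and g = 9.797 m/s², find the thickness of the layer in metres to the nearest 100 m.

Hypsometric equation: Δz = (R T̄/g) ln(P₁/P₂).
R T̄/g = 287 × 294 / 9.797 = 8612.6 m.
ln(706.9/315.1) = ln(2.2434) = 0.80799.
Δz = 8612.6 × 0.80799 = 6958.9 m.

Δz ≈ 7000 m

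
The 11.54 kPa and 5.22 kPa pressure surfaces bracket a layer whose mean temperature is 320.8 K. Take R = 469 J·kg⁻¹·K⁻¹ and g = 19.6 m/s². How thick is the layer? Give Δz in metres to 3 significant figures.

Δz ≈ 6090 m

Hypsometric equation: Δz = (R T̄/g) ln(P₁/P₂).
R T̄/g = 469 × 320.8 / 19.6 = 7676.3 m.
ln(11.54/5.22) = ln(2.2107) = 0.79331.
Δz = 7676.3 × 0.79331 = 6089.7 m.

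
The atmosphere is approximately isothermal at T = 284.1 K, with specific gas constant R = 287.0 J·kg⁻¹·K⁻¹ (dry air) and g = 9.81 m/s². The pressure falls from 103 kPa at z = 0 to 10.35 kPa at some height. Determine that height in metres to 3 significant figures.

z ≈ 19100 m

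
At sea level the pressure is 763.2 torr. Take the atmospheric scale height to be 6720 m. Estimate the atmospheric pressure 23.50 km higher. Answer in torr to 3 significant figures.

Barometric formula: P = P₀ exp(−z/H).
z/H = 23500/6720.0 = 3.4970; exp(−3.4970) = 0.030288.
P = 763.2 × 0.030288 = 23.116 torr.

P ≈ 23.1 torr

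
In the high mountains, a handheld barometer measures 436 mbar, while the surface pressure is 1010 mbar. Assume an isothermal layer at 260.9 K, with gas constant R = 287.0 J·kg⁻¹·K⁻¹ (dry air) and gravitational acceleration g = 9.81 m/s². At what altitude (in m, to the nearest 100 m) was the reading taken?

Scale height: H = RT/g = 287.0 × 260.9 / 9.81 = 7632.9 m.
Invert the barometric formula: z = H ln(P₀/P).
P₀/P = 1010/436 = 2.3165; ln(2.3165) = 0.84006.
z = 7632.9 × 0.84006 = 6412.1 m.

z ≈ 6400 m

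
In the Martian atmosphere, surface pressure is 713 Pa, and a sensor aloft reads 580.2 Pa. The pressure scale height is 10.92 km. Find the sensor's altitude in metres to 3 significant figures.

z ≈ 2250 m

Invert the barometric formula: z = H ln(P₀/P).
P₀/P = 713/580.2 = 1.2289; ln(1.2289) = 0.20612.
z = 10920 × 0.20612 = 2250.8 m.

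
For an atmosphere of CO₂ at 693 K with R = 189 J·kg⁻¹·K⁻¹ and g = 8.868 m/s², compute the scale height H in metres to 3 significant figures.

H ≈ 14800 m

The scale height of an isothermal atmosphere is H = RT/g.
H = 189 × 693 / 8.868 = 130980/8.868 = 14770 m.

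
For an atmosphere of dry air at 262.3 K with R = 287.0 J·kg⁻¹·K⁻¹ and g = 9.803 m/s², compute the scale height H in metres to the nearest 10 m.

H ≈ 7680 m

The scale height of an isothermal atmosphere is H = RT/g.
H = 287.0 × 262.3 / 9.803 = 75280/9.803 = 7679.3 m.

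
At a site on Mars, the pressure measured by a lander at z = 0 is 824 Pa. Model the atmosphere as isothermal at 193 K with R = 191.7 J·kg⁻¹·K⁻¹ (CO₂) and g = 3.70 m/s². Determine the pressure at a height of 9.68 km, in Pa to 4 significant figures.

P ≈ 313.0 Pa

Scale height: H = RT/g = 191.7 × 193 / 3.70 = 9999.5 m.
Barometric formula: P = P₀ exp(−z/H).
z/H = 9680.0/9999.5 = 0.96805; exp(−0.96805) = 0.37982.
P = 824 × 0.37982 = 312.97 Pa.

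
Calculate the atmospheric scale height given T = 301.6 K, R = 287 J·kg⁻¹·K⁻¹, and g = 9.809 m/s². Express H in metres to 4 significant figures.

The scale height of an isothermal atmosphere is H = RT/g.
H = 287 × 301.6 / 9.809 = 86559/9.809 = 8824.4 m.

H ≈ 8824 m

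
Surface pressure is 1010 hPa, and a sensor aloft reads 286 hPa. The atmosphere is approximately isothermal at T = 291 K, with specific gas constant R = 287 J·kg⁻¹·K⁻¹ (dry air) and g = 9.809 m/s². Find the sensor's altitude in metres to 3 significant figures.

z ≈ 10700 m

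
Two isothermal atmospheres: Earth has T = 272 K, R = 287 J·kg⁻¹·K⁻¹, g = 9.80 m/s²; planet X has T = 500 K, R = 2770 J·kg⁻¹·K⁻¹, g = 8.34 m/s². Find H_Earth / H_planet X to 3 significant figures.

H_Earth/H_planet X ≈ 0.0480

H = RT/g for each body.
H_Earth = 287 × 272 / 9.80 = 7965.7 m.
H_planet X = 2770 × 500 / 8.34 = 166070 m.
H_Earth/H_planet X = 7965.7/166070 = 0.047966.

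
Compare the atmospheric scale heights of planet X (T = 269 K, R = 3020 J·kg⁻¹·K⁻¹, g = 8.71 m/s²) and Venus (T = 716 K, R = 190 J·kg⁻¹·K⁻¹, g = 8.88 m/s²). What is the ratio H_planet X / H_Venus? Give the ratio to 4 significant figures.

H = RT/g for each body.
H_planet X = 3020 × 269 / 8.71 = 93270 m.
H_Venus = 190 × 716 / 8.88 = 15320 m.
H_planet X/H_Venus = 93270/15320 = 6.0881.

H_planet X/H_Venus ≈ 6.088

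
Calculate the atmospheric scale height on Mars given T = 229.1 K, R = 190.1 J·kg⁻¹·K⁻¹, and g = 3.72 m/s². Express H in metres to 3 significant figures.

H ≈ 11700 m

The scale height of an isothermal atmosphere is H = RT/g.
H = 190.1 × 229.1 / 3.72 = 43552/3.72 = 11708 m.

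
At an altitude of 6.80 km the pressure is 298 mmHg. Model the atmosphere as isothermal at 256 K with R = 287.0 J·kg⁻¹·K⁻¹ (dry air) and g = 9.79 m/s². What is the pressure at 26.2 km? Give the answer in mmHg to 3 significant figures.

Scale height: H = RT/g = 287.0 × 256 / 9.79 = 7504.8 m.
Between two levels, P₂ = P₁ exp(−Δz/H) with Δz = z₂ − z₁.
Δz = 26200 − 6800.0 = 19400 m; Δz/H = 19400/7504.8 = 2.5850.
P₂ = 298 × exp(−2.5850) = 298 × 0.075396 = 22.468 mmHg.

P ≈ 22.5 mmHg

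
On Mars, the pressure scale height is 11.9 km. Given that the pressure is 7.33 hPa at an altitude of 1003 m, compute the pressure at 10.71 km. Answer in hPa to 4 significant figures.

Between two levels, P₂ = P₁ exp(−Δz/H) with Δz = z₂ − z₁.
Δz = 10710 − 1003.0 = 9707.0 m; Δz/H = 9707.0/11900 = 0.81571.
P₂ = 7.33 × exp(−0.81571) = 7.33 × 0.44233 = 3.2423 hPa.

P ≈ 3.242 hPa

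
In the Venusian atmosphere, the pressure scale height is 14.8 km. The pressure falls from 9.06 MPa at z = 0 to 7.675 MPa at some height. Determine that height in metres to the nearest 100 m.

z ≈ 2500 m

Invert the barometric formula: z = H ln(P₀/P).
P₀/P = 9.06/7.675 = 1.1805; ln(1.1805) = 0.16594.
z = 14800 × 0.16594 = 2455.9 m.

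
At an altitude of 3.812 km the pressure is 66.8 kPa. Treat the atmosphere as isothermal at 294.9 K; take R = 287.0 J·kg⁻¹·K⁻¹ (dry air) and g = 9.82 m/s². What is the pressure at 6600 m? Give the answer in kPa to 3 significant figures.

P ≈ 48.3 kPa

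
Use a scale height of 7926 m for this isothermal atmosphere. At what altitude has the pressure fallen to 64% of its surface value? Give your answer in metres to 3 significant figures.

Set P/P₀ = exp(−z/H) = 0.64, so z = −H ln(0.64).
−ln(0.64) = 0.44629; z = 7926.0 × 0.44629 = 3537.3 m.

z ≈ 3540 m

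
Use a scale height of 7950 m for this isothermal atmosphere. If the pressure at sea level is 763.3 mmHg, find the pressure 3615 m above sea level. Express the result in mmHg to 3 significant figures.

Barometric formula: P = P₀ exp(−z/H).
z/H = 3615.0/7950.0 = 0.45472; exp(−0.45472) = 0.63463.
P = 763.3 × 0.63463 = 484.41 mmHg.

P ≈ 484 mmHg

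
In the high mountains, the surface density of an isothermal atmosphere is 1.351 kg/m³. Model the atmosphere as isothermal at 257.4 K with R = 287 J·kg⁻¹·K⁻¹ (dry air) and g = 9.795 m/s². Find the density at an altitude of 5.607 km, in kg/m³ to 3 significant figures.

Scale height: H = RT/g = 287 × 257.4 / 9.795 = 7542.0 m.
In an isothermal atmosphere, density decays like pressure: ρ = ρ₀ exp(−z/H).
z/H = 5607.0/7542.0 = 0.74344; exp(−0.74344) = 0.47548.
ρ = 1.351 × 0.47548 = 0.64237 kg/m³.

ρ ≈ 0.642 kg/m³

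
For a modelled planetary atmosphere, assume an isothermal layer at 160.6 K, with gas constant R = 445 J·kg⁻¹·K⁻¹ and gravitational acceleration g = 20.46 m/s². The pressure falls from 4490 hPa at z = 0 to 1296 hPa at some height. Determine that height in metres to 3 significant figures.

z ≈ 4340 m

Scale height: H = RT/g = 445 × 160.6 / 20.46 = 3493.0 m.
Invert the barometric formula: z = H ln(P₀/P).
P₀/P = 4490/1296 = 3.4645; ln(3.4645) = 1.2426.
z = 3493.0 × 1.2426 = 4340.4 m.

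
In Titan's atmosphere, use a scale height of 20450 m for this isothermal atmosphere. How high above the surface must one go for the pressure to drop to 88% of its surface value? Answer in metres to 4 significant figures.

Set P/P₀ = exp(−z/H) = 0.88, so z = −H ln(0.88).
−ln(0.88) = 0.12783; z = 20450 × 0.12783 = 2614.1 m.

z ≈ 2614 m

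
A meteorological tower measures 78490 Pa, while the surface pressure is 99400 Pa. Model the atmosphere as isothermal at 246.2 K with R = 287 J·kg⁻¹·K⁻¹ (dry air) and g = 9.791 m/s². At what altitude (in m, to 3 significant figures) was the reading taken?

Scale height: H = RT/g = 287 × 246.2 / 9.791 = 7216.8 m.
Invert the barometric formula: z = H ln(P₀/P).
P₀/P = 99400/78490 = 1.2664; ln(1.2664) = 0.23618.
z = 7216.8 × 0.23618 = 1704.5 m.

z ≈ 1700 m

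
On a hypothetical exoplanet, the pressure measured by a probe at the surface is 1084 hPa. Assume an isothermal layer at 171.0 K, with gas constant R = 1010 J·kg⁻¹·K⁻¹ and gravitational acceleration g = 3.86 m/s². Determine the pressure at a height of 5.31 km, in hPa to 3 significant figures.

P ≈ 963 hPa

Scale height: H = RT/g = 1010 × 171.0 / 3.86 = 44744 m.
Barometric formula: P = P₀ exp(−z/H).
z/H = 5310.0/44744 = 0.11868; exp(−0.11868) = 0.88809.
P = 1084 × 0.88809 = 962.69 hPa.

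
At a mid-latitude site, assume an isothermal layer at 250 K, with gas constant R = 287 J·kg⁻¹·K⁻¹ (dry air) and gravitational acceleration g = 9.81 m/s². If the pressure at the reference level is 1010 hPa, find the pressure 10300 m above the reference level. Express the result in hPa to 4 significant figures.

P ≈ 247.0 hPa

Scale height: H = RT/g = 287 × 250 / 9.81 = 7314.0 m.
Barometric formula: P = P₀ exp(−z/H).
z/H = 10300/7314.0 = 1.4083; exp(−1.4083) = 0.24456.
P = 1010 × 0.24456 = 247.01 hPa.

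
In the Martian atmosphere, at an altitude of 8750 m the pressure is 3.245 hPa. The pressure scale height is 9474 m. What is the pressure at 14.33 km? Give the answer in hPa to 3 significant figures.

Between two levels, P₂ = P₁ exp(−Δz/H) with Δz = z₂ − z₁.
Δz = 14330 − 8750.0 = 5580.0 m; Δz/H = 5580.0/9474.0 = 0.58898.
P₂ = 3.245 × exp(−0.58898) = 3.245 × 0.55489 = 1.8006 hPa.

P ≈ 1.80 hPa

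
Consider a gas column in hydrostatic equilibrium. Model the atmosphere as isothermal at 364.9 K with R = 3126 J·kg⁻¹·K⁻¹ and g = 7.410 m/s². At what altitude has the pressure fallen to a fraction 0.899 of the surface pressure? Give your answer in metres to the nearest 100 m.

z ≈ 16400 m

Scale height: H = RT/g = 3126 × 364.9 / 7.410 = 153940 m.
Set P/P₀ = exp(−z/H) = 0.899, so z = −H ln(0.899).
−ln(0.899) = 0.10647; z = 153940 × 0.10647 = 16390 m.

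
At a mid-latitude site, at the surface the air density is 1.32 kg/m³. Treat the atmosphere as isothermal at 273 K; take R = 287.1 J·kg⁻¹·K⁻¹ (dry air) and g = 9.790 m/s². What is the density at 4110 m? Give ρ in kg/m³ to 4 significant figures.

ρ ≈ 0.7900 kg/m³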